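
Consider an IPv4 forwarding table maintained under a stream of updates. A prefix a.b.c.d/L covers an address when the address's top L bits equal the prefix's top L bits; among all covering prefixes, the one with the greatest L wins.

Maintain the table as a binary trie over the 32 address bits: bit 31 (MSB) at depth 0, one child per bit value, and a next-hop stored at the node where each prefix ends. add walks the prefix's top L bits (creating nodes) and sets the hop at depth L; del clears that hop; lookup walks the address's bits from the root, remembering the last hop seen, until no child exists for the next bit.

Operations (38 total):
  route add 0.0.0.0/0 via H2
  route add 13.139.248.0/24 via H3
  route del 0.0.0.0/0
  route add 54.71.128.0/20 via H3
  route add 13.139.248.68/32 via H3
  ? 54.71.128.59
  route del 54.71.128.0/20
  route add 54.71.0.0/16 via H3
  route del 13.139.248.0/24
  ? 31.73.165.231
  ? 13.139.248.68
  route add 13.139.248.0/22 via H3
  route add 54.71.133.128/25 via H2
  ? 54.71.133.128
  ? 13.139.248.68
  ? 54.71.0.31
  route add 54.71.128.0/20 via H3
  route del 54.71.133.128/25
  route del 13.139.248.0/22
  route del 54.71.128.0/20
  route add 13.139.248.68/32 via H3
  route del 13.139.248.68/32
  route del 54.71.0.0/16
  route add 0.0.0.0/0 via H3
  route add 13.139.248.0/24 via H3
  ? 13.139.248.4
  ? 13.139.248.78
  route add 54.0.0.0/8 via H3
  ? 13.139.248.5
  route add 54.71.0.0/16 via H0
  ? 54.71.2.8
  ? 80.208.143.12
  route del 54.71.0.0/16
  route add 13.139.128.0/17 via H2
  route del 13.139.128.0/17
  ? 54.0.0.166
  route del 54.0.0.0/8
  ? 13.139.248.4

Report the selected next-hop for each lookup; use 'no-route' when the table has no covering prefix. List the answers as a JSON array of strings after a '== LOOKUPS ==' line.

Apply in order:
  add 0.0.0.0/0 -> H2 at depth 0
  add 13.139.248.0/24 -> H3 at depth 24
  del 0.0.0.0/0 (clear depth 0)
  add 54.71.128.0/20 -> H3 at depth 20
  add 13.139.248.68/32 -> H3 at depth 32
  ? 54.71.128.59  path d0:-→d1:-→d2:-→d3:-→d4:-→d5:-→d6:-→d7:-→d8:-→d9:-→d10:-→d11:-→d12:-→d13:-→d14:-→d15:-→d16:-→d17:-→d18:-→d19:-→d20:H3  best=H3
  del 54.71.128.0/20 (clear depth 20)
  add 54.71.0.0/16 -> H3 at depth 16
  del 13.139.248.0/24 (clear depth 24)
  ? 31.73.165.231  path d0:-→d1:-→d2:-→d3:-  best=no-route
  ? 13.139.248.68  path d0:-→d1:-→d2:-→d3:-→d4:-→d5:-→d6:-→d7:-→d8:-→d9:-→d10:-→d11:-→d12:-→d13:-→d14:-→d15:-→d16:-→d17:-→d18:-→d19:-→d20:-→d21:-→d22:-→d23:-→d24:-→d25:-→d26:-→d27:-→d28:-→d29:-→d30:-→d31:-→d32:H3  best=H3
  add 13.139.248.0/22 -> H3 at depth 22
  add 54.71.133.128/25 -> H2 at depth 25
  ? 54.71.133.128  path d0:-→d1:-→d2:-→d3:-→d4:-→d5:-→d6:-→d7:-→d8:-→d9:-→d10:-→d11:-→d12:-→d13:-→d14:-→d15:-→d16:H3→d17:-→d18:-→d19:-→d20:-→d21:-→d22:-→d23:-→d24:-→d25:H2  best=H2
  ? 13.139.248.68  path d0:-→d1:-→d2:-→d3:-→d4:-→d5:-→d6:-→d7:-→d8:-→d9:-→d10:-→d11:-→d12:-→d13:-→d14:-→d15:-→d16:-→d17:-→d18:-→d19:-→d20:-→d21:-→d22:H3→d23:-→d24:-→d25:-→d26:-→d27:-→d28:-→d29:-→d30:-→d31:-→d32:H3  best=H3
  ? 54.71.0.31  path d0:-→d1:-→d2:-→d3:-→d4:-→d5:-→d6:-→d7:-→d8:-→d9:-→d10:-→d11:-→d12:-→d13:-→d14:-→d15:-→d16:H3  best=H3
  add 54.71.128.0/20 -> H3 at depth 20
  del 54.71.133.128/25 (clear depth 25)
  del 13.139.248.0/22 (clear depth 22)
  del 54.71.128.0/20 (clear depth 20)
  add 13.139.248.68/32 -> H3 at depth 32
  del 13.139.248.68/32 (clear depth 32)
  del 54.71.0.0/16 (clear depth 16)
  add 0.0.0.0/0 -> H3 at depth 0
  add 13.139.248.0/24 -> H3 at depth 24
  ? 13.139.248.4  path d0:H3→d1:-→d2:-→d3:-→d4:-→d5:-→d6:-→d7:-→d8:-→d9:-→d10:-→d11:-→d12:-→d13:-→d14:-→d15:-→d16:-→d17:-→d18:-→d19:-→d20:-→d21:-→d22:-→d23:-→d24:H3→d25:-  best=H3
  ? 13.139.248.78  path d0:H3→d1:-→d2:-→d3:-→d4:-→d5:-→d6:-→d7:-→d8:-→d9:-→d10:-→d11:-→d12:-→d13:-→d14:-→d15:-→d16:-→d17:-→d18:-→d19:-→d20:-→d21:-→d22:-→d23:-→d24:H3→d25:-→d26:-→d27:-→d28:-  best=H3
  add 54.0.0.0/8 -> H3 at depth 8
  ? 13.139.248.5  path d0:H3→d1:-→d2:-→d3:-→d4:-→d5:-→d6:-→d7:-→d8:-→d9:-→d10:-→d11:-→d12:-→d13:-→d14:-→d15:-→d16:-→d17:-→d18:-→d19:-→d20:-→d21:-→d22:-→d23:-→d24:H3→d25:-  best=H3
  add 54.71.0.0/16 -> H0 at depth 16
  ? 54.71.2.8  path d0:H3→d1:-→d2:-→d3:-→d4:-→d5:-→d6:-→d7:-→d8:H3→d9:-→d10:-→d11:-→d12:-→d13:-→d14:-→d15:-→d16:H0  best=H0
  ? 80.208.143.12  path d0:H3→d1:-  best=H3
  del 54.71.0.0/16 (clear depth 16)
  add 13.139.128.0/17 -> H2 at depth 17
  del 13.139.128.0/17 (clear depth 17)
  ? 54.0.0.166  path d0:H3→d1:-→d2:-→d3:-→d4:-→d5:-→d6:-→d7:-→d8:H3→d9:-  best=H3
  del 54.0.0.0/8 (clear depth 8)
  ? 13.139.248.4  path d0:H3→d1:-→d2:-→d3:-→d4:-→d5:-→d6:-→d7:-→d8:-→d9:-→d10:-→d11:-→d12:-→d13:-→d14:-→d15:-→d16:-→d17:-→d18:-→d19:-→d20:-→d21:-→d22:-→d23:-→d24:H3→d25:-  best=H3

== LOOKUPS ==
["H3","no-route","H3","H2","H3","H3","H3","H3","H3","H0","H3","H3","H3"]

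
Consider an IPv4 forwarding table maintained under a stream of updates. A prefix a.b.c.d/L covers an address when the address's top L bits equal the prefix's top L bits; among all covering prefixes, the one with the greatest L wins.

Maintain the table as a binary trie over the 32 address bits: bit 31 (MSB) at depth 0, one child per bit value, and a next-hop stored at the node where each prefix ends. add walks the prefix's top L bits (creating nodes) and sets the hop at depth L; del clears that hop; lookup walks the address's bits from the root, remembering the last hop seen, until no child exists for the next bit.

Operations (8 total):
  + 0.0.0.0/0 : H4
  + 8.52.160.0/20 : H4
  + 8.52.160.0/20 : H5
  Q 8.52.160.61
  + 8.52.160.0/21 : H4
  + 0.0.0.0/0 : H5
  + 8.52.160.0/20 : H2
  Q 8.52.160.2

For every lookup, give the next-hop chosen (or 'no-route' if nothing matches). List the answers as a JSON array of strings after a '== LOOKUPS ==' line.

Trace:
  + 0.0.0.0/0 (H4) depth=0
  + 8.52.160.0/20 (H4) depth=20
  + 8.52.160.0/20 (H5) depth=20
  lookup 8.52.160.61: bits 00001000001101001010 walk d0:H4→d1:-→d2:-→d3:-→d4:-→d5:-→d6:-→d7:-→d8:-→d9:-→d10:-→d11:-→d12:-→d13:-→d14:-→d15:-→d16:-→d17:-→d18:-→d19:-→d20:H5 -> H5
  + 8.52.160.0/21 (H4) depth=21
  + 0.0.0.0/0 (H5) depth=0
  + 8.52.160.0/20 (H2) depth=20
  lookup 8.52.160.2: bits 000010000011010010100 walk d0:H5→d1:-→d2:-→d3:-→d4:-→d5:-→d6:-→d7:-→d8:-→d9:-→d10:-→d11:-→d12:-→d13:-→d14:-→d15:-→d16:-→d17:-→d18:-→d19:-→d20:H2→d21:H4 -> H4

== LOOKUPS ==
["H5","H4"]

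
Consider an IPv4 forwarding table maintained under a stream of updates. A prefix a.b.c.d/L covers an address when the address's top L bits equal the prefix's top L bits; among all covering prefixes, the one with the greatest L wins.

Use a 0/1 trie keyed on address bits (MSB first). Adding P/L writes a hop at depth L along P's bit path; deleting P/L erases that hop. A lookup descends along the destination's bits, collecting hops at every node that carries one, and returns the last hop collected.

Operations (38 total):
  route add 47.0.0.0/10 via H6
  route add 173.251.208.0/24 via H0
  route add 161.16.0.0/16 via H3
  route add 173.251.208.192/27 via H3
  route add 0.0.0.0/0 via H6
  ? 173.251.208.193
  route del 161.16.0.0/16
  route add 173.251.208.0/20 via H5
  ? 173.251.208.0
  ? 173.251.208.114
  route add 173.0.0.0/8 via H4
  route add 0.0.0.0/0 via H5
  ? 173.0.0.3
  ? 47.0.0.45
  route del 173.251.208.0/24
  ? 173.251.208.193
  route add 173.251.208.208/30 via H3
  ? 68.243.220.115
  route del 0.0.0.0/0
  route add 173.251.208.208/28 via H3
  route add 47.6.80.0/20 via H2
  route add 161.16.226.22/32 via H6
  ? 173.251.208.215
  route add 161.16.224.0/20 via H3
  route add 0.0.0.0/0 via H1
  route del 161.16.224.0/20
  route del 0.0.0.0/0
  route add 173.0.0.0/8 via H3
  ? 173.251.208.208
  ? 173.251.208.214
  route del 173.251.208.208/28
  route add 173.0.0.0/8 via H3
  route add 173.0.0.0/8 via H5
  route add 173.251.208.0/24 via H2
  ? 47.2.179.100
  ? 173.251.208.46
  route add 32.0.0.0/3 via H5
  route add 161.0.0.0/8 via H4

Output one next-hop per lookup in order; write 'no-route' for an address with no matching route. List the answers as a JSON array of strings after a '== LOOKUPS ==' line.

Apply in order:
  add 47.0.0.0/10 -> H6 at depth 10
  add 173.251.208.0/24 -> H0 at depth 24
  add 161.16.0.0/16 -> H3 at depth 16
  add 173.251.208.192/27 -> H3 at depth 27
  add 0.0.0.0/0 -> H6 at depth 0
  lookup 173.251.208.193: bits 101011011111101111010000110 walk d0:H6→d1:-→d2:-→d3:-→d4:-→d5:-→d6:-→d7:-→d8:-→d9:-→d10:-→d11:-→d12:-→d13:-→d14:-→d15:-→d16:-→d17:-→d18:-→d19:-→d20:-→d21:-→d22:-→d23:-→d24:H0→d25:-→d26:-→d27:H3 -> H3
  del 161.16.0.0/16 (clear depth 16)
  add 173.251.208.0/20 -> H5 at depth 20
  lookup 173.251.208.0: bits 101011011111101111010000 walk d0:H6→d1:-→d2:-→d3:-→d4:-→d5:-→d6:-→d7:-→d8:-→d9:-→d10:-→d11:-→d12:-→d13:-→d14:-→d15:-→d16:-→d17:-→d18:-→d19:-→d20:H5→d21:-→d22:-→d23:-→d24:H0 -> H0
  lookup 173.251.208.114: bits 101011011111101111010000 walk d0:H6→d1:-→d2:-→d3:-→d4:-→d5:-→d6:-→d7:-→d8:-→d9:-→d10:-→d11:-→d12:-→d13:-→d14:-→d15:-→d16:-→d17:-→d18:-→d19:-→d20:H5→d21:-→d22:-→d23:-→d24:H0 -> H0
  add 173.0.0.0/8 -> H4 at depth 8
  add 0.0.0.0/0 -> H5 at depth 0
  lookup 173.0.0.3: bits 10101101 walk d0:H5→d1:-→d2:-→d3:-→d4:-→d5:-→d6:-→d7:-→d8:H4 -> H4
  lookup 47.0.0.45: bits 0010111100 walk d0:H5→d1:-→d2:-→d3:-→d4:-→d5:-→d6:-→d7:-→d8:-→d9:-→d10:H6 -> H6
  del 173.251.208.0/24 (clear depth 24)
  lookup 173.251.208.193: bits 101011011111101111010000110 walk d0:H5→d1:-→d2:-→d3:-→d4:-→d5:-→d6:-→d7:-→d8:H4→d9:-→d10:-→d11:-→d12:-→d13:-→d14:-→d15:-→d16:-→d17:-→d18:-→d19:-→d20:H5→d21:-→d22:-→d23:-→d24:-→d25:-→d26:-→d27:H3 -> H3
  add 173.251.208.208/30 -> H3 at depth 30
  lookup 68.243.220.115: bits 0 walk d0:H5→d1:- -> H5
  del 0.0.0.0/0 (clear depth 0)
  add 173.251.208.208/28 -> H3 at depth 28
  add 47.6.80.0/20 -> H2 at depth 20
  add 161.16.226.22/32 -> H6 at depth 32
  lookup 173.251.208.215: bits 10101101111110111101000011010 walk d0:-→d1:-→d2:-→d3:-→d4:-→d5:-→d6:-→d7:-→d8:H4→d9:-→d10:-→d11:-→d12:-→d13:-→d14:-→d15:-→d16:-→d17:-→d18:-→d19:-→d20:H5→d21:-→d22:-→d23:-→d24:-→d25:-→d26:-→d27:H3→d28:H3→d29:- -> H3
  add 161.16.224.0/20 -> H3 at depth 20
  add 0.0.0.0/0 -> H1 at depth 0
  del 161.16.224.0/20 (clear depth 20)
  del 0.0.0.0/0 (clear depth 0)
  add 173.0.0.0/8 -> H3 at depth 8
  lookup 173.251.208.208: bits 101011011111101111010000110100 walk d0:-→d1:-→d2:-→d3:-→d4:-→d5:-→d6:-→d7:-→d8:H3→d9:-→d10:-→d11:-→d12:-→d13:-→d14:-→d15:-→d16:-→d17:-→d18:-→d19:-→d20:H5→d21:-→d22:-→d23:-→d24:-→d25:-→d26:-→d27:H3→d28:H3→d29:-→d30:H3 -> H3
  lookup 173.251.208.214: bits 10101101111110111101000011010 walk d0:-→d1:-→d2:-→d3:-→d4:-→d5:-→d6:-→d7:-→d8:H3→d9:-→d10:-→d11:-→d12:-→d13:-→d14:-→d15:-→d16:-→d17:-→d18:-→d19:-→d20:H5→d21:-→d22:-→d23:-→d24:-→d25:-→d26:-→d27:H3→d28:H3→d29:- -> H3
  del 173.251.208.208/28 (clear depth 28)
  add 173.0.0.0/8 -> H3 at depth 8
  add 173.0.0.0/8 -> H5 at depth 8
  add 173.251.208.0/24 -> H2 at depth 24
  lookup 47.2.179.100: bits 0010111100000 walk d0:-→d1:-→d2:-→d3:-→d4:-→d5:-→d6:-→d7:-→d8:-→d9:-→d10:H6→d11:-→d12:-→d13:- -> H6
  lookup 173.251.208.46: bits 101011011111101111010000 walk d0:-→d1:-→d2:-→d3:-→d4:-→d5:-→d6:-→d7:-→d8:H5→d9:-→d10:-→d11:-→d12:-→d13:-→d14:-→d15:-→d16:-→d17:-→d18:-→d19:-→d20:H5→d21:-→d22:-→d23:-→d24:H2 -> H2
  add 32.0.0.0/3 -> H5 at depth 3
  add 161.0.0.0/8 -> H4 at depth 8

== LOOKUPS ==
["H3","H0","H0","H4","H6","H3","H5","H3","H3","H3","H6","H2"]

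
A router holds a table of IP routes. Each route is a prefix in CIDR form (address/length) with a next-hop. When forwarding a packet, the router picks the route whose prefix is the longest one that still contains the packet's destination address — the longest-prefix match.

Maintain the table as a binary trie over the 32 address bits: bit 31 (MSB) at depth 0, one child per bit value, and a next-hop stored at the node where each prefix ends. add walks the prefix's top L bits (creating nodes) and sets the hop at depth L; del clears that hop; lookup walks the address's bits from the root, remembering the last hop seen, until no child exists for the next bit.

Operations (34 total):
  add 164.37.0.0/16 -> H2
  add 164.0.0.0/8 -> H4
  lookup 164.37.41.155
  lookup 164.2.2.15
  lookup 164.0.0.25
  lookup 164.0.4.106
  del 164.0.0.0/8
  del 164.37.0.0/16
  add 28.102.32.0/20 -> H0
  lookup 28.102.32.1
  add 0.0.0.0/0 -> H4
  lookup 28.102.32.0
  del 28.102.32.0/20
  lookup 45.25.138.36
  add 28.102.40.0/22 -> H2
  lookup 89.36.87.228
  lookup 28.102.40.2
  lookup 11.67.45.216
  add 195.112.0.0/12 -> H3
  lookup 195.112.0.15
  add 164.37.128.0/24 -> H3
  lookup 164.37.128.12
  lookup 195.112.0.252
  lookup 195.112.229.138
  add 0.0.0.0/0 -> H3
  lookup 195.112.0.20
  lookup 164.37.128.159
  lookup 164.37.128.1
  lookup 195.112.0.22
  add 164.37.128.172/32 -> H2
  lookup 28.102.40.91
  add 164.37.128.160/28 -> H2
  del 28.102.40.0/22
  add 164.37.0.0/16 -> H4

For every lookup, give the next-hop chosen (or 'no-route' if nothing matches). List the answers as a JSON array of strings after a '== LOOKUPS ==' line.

Apply in order:
  add 164.37.0.0/16 -> H2 at depth 16
  add 164.0.0.0/8 -> H4 at depth 8
  lookup 164.37.41.155: bits 1010010000100101 walk d0:-→d1:-→d2:-→d3:-→d4:-→d5:-→d6:-→d7:-→d8:H4→d9:-→d10:-→d11:-→d12:-→d13:-→d14:-→d15:-→d16:H2 -> H2
  lookup 164.2.2.15: bits 1010010000 walk d0:-→d1:-→d2:-→d3:-→d4:-→d5:-→d6:-→d7:-→d8:H4→d9:-→d10:- -> H4
  lookup 164.0.0.25: bits 1010010000 walk d0:-→d1:-→d2:-→d3:-→d4:-→d5:-→d6:-→d7:-→d8:H4→d9:-→d10:- -> H4
  lookup 164.0.4.106: bits 1010010000 walk d0:-→d1:-→d2:-→d3:-→d4:-→d5:-→d6:-→d7:-→d8:H4→d9:-→d10:- -> H4
  - 164.0.0.0/8 clear@8
  - 164.37.0.0/16 clear@16
  add 28.102.32.0/20 -> H0 at depth 20
  lookup 28.102.32.1: bits 00011100011001100010 walk d0:-→d1:-→d2:-→d3:-→d4:-→d5:-→d6:-→d7:-→d8:-→d9:-→d10:-→d11:-→d12:-→d13:-→d14:-→d15:-→d16:-→d17:-→d18:-→d19:-→d20:H0 -> H0
  add 0.0.0.0/0 -> H4 at depth 0
  lookup 28.102.32.0: bits 00011100011001100010 walk d0:H4→d1:-→d2:-→d3:-→d4:-→d5:-→d6:-→d7:-→d8:-→d9:-→d10:-→d11:-→d12:-→d13:-→d14:-→d15:-→d16:-→d17:-→d18:-→d19:-→d20:H0 -> H0
  - 28.102.32.0/20 clear@20
  lookup 45.25.138.36: bits 00 walk d0:H4→d1:-→d2:- -> H4
  add 28.102.40.0/22 -> H2 at depth 22
  lookup 89.36.87.228: bits 0 walk d0:H4→d1:- -> H4
  lookup 28.102.40.2: bits 0001110001100110001010 walk d0:H4→d1:-→d2:-→d3:-→d4:-→d5:-→d6:-→d7:-→d8:-→d9:-→d10:-→d11:-→d12:-→d13:-→d14:-→d15:-→d16:-→d17:-→d18:-→d19:-→d20:-→d21:-→d22:H2 -> H2
  lookup 11.67.45.216: bits 000 walk d0:H4→d1:-→d2:-→d3:- -> H4
  add 195.112.0.0/12 -> H3 at depth 12
  lookup 195.112.0.15: bits 110000110111 walk d0:H4→d1:-→d2:-→d3:-→d4:-→d5:-→d6:-→d7:-→d8:-→d9:-→d10:-→d11:-→d12:H3 -> H3
  add 164.37.128.0/24 -> H3 at depth 24
  lookup 164.37.128.12: bits 101001000010010110000000 walk d0:H4→d1:-→d2:-→d3:-→d4:-→d5:-→d6:-→d7:-→d8:-→d9:-→d10:-→d11:-→d12:-→d13:-→d14:-→d15:-→d16:-→d17:-→d18:-→d19:-→d20:-→d21:-→d22:-→d23:-→d24:H3 -> H3
  lookup 195.112.0.252: bits 110000110111 walk d0:H4→d1:-→d2:-→d3:-→d4:-→d5:-→d6:-→d7:-→d8:-→d9:-→d10:-→d11:-→d12:H3 -> H3
  lookup 195.112.229.138: bits 110000110111 walk d0:H4→d1:-→d2:-→d3:-→d4:-→d5:-→d6:-→d7:-→d8:-→d9:-→d10:-→d11:-→d12:H3 -> H3
  add 0.0.0.0/0 -> H3 at depth 0
  lookup 195.112.0.20: bits 110000110111 walk d0:H3→d1:-→d2:-→d3:-→d4:-→d5:-→d6:-→d7:-→d8:-→d9:-→d10:-→d11:-→d12:H3 -> H3
  lookup 164.37.128.159: bits 101001000010010110000000 walk d0:H3→d1:-→d2:-→d3:-→d4:-→d5:-→d6:-→d7:-→d8:-→d9:-→d10:-→d11:-→d12:-→d13:-→d14:-→d15:-→d16:-→d17:-→d18:-→d19:-→d20:-→d21:-→d22:-→d23:-→d24:H3 -> H3
  lookup 164.37.128.1: bits 101001000010010110000000 walk d0:H3→d1:-→d2:-→d3:-→d4:-→d5:-→d6:-→d7:-→d8:-→d9:-→d10:-→d11:-→d12:-→d13:-→d14:-→d15:-→d16:-→d17:-→d18:-→d19:-→d20:-→d21:-→d22:-→d23:-→d24:H3 -> H3
  lookup 195.112.0.22: bits 110000110111 walk d0:H3→d1:-→d2:-→d3:-→d4:-→d5:-→d6:-→d7:-→d8:-→d9:-→d10:-→d11:-→d12:H3 -> H3
  add 164.37.128.172/32 -> H2 at depth 32
  lookup 28.102.40.91: bits 0001110001100110001010 walk d0:H3→d1:-→d2:-→d3:-→d4:-→d5:-→d6:-→d7:-→d8:-→d9:-→d10:-→d11:-→d12:-→d13:-→d14:-→d15:-→d16:-→d17:-→d18:-→d19:-→d20:-→d21:-→d22:H2 -> H2
  add 164.37.128.160/28 -> H2 at depth 28
  - 28.102.40.0/22 clear@22
  add 164.37.0.0/16 -> H4 at depth 16

== LOOKUPS ==
["H2","H4","H4","H4","H0","H0","H4","H4","H2","H4","H3","H3","H3","H3","H3","H3","H3","H3","H2"]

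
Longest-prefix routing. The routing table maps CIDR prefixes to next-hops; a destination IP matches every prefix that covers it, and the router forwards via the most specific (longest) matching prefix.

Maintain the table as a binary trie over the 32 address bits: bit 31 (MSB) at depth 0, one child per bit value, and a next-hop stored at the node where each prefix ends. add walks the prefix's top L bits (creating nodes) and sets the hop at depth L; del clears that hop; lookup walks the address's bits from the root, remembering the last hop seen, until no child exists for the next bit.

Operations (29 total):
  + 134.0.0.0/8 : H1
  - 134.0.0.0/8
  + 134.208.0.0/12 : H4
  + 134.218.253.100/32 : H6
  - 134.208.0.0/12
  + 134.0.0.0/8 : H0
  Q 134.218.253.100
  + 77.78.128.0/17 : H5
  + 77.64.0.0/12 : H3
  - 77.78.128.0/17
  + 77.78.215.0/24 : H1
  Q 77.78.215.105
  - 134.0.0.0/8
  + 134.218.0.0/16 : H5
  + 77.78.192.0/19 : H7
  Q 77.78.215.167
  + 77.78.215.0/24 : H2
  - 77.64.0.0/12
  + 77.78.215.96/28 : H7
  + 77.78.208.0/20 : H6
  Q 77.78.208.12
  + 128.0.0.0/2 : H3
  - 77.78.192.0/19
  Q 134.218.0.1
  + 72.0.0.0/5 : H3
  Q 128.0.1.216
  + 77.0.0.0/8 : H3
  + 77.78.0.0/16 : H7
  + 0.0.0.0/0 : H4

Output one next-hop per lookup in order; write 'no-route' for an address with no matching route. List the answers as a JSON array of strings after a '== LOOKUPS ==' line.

Trace:
  + 134.0.0.0/8 (H1) depth=8
  del 134.0.0.0/8 (clear depth 8)
  + 134.208.0.0/12 (H4) depth=12
  + 134.218.253.100/32 (H6) depth=32
  del 134.208.0.0/12 (clear depth 12)
  + 134.0.0.0/8 (H0) depth=8
  Q 134.218.253.100: descend 10000110110110101111110101100100 ; hops seen [H0,H6] ; pick H6
  + 77.78.128.0/17 (H5) depth=17
  + 77.64.0.0/12 (H3) depth=12
  del 77.78.128.0/17 (clear depth 17)
  + 77.78.215.0/24 (H1) depth=24
  Q 77.78.215.105: descend 010011010100111011010111 ; hops seen [H3,H1] ; pick H1
  del 134.0.0.0/8 (clear depth 8)
  + 134.218.0.0/16 (H5) depth=16
  + 77.78.192.0/19 (H7) depth=19
  Q 77.78.215.167: descend 010011010100111011010111 ; hops seen [H3,H7,H1] ; pick H1
  + 77.78.215.0/24 (H2) depth=24
  del 77.64.0.0/12 (clear depth 12)
  + 77.78.215.96/28 (H7) depth=28
  + 77.78.208.0/20 (H6) depth=20
  Q 77.78.208.12: descend 010011010100111011010 ; hops seen [H7,H6] ; pick H6
  + 128.0.0.0/2 (H3) depth=2
  del 77.78.192.0/19 (clear depth 19)
  Q 134.218.0.1: descend 1000011011011010 ; hops seen [H3,H5] ; pick H5
  + 72.0.0.0/5 (H3) depth=5
  Q 128.0.1.216: descend 10000 ; hops seen [H3] ; pick H3
  + 77.0.0.0/8 (H3) depth=8
  + 77.78.0.0/16 (H7) depth=16
  + 0.0.0.0/0 (H4) depth=0

== LOOKUPS ==
["H6","H1","H1","H6","H5","H3"]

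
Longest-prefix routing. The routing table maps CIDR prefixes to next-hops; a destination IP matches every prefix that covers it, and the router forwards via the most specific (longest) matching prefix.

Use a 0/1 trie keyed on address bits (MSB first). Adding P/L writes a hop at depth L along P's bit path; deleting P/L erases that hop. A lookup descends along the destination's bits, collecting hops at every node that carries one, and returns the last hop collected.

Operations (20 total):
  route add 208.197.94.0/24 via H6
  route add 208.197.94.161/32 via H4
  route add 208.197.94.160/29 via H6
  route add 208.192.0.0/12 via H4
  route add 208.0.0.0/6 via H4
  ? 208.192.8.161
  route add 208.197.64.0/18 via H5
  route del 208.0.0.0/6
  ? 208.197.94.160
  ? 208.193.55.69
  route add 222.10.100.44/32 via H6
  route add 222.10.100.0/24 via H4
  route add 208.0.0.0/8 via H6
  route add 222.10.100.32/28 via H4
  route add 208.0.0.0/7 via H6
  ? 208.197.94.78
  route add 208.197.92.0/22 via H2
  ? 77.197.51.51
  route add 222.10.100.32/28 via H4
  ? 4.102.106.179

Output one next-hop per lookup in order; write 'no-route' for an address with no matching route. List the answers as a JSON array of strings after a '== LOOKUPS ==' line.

Trace:
  add 208.197.94.0/24 -> H6 at depth 24
  add 208.197.94.161/32 -> H4 at depth 32
  add 208.197.94.160/29 -> H6 at depth 29
  add 208.192.0.0/12 -> H4 at depth 12
  add 208.0.0.0/6 -> H4 at depth 6
  Q 208.192.8.161: descend 1101000011000 ; hops seen [H4,H4] ; pick H4
  add 208.197.64.0/18 -> H5 at depth 18
  - 208.0.0.0/6 clear@6
  Q 208.197.94.160: descend 1101000011000101010111101010000 ; hops seen [H4,H5,H6,H6] ; pick H6
  Q 208.193.55.69: descend 1101000011000 ; hops seen [H4] ; pick H4
  add 222.10.100.44/32 -> H6 at depth 32
  add 222.10.100.0/24 -> H4 at depth 24
  add 208.0.0.0/8 -> H6 at depth 8
  add 222.10.100.32/28 -> H4 at depth 28
  add 208.0.0.0/7 -> H6 at depth 7
  Q 208.197.94.78: descend 110100001100010101011110 ; hops seen [H6,H6,H4,H5,H6] ; pick H6
  add 208.197.92.0/22 -> H2 at depth 22
  Q 77.197.51.51: descend ε ; hops seen [∅] ; pick no-route
  add 222.10.100.32/28 -> H4 at depth 28
  Q 4.102.106.179: descend ε ; hops seen [∅] ; pick no-route

== LOOKUPS ==
["H4","H6","H4","H6","no-route","no-route"]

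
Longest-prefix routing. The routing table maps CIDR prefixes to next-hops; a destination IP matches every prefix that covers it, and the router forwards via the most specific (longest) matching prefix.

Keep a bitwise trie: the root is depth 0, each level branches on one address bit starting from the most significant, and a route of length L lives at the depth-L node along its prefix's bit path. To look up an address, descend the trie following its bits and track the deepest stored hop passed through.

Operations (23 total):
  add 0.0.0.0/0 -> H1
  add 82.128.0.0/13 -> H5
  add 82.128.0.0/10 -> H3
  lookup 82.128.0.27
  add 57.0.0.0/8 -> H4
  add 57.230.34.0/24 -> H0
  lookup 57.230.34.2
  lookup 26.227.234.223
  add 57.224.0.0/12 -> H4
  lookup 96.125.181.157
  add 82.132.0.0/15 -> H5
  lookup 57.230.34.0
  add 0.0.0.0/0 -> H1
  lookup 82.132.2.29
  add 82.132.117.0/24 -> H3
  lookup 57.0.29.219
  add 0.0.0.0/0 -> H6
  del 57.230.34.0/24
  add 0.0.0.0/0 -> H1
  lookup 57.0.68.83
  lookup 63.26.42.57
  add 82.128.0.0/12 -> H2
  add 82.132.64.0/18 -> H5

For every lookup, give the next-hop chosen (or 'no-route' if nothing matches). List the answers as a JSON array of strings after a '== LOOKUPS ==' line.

Process each operation:
  + 0.0.0.0/0 (H1) depth=0
  + 82.128.0.0/13 (H5) depth=13
  + 82.128.0.0/10 (H3) depth=10
  ? 82.128.0.27  path d0:H1→d1:-→d2:-→d3:-→d4:-→d5:-→d6:-→d7:-→d8:-→d9:-→d10:H3→d11:-→d12:-→d13:H5  best=H5
  + 57.0.0.0/8 (H4) depth=8
  + 57.230.34.0/24 (H0) depth=24
  ? 57.230.34.2  path d0:H1→d1:-→d2:-→d3:-→d4:-→d5:-→d6:-→d7:-→d8:H4→d9:-→d10:-→d11:-→d12:-→d13:-→d14:-→d15:-→d16:-→d17:-→d18:-→d19:-→d20:-→d21:-→d22:-→d23:-→d24:H0  best=H0
  ? 26.227.234.223  path d0:H1→d1:-→d2:-  best=H1
  + 57.224.0.0/12 (H4) depth=12
  ? 96.125.181.157  path d0:H1→d1:-→d2:-  best=H1
  + 82.132.0.0/15 (H5) depth=15
  ? 57.230.34.0  path d0:H1→d1:-→d2:-→d3:-→d4:-→d5:-→d6:-→d7:-→d8:H4→d9:-→d10:-→d11:-→d12:H4→d13:-→d14:-→d15:-→d16:-→d17:-→d18:-→d19:-→d20:-→d21:-→d22:-→d23:-→d24:H0  best=H0
  + 0.0.0.0/0 (H1) depth=0
  ? 82.132.2.29  path d0:H1→d1:-→d2:-→d3:-→d4:-→d5:-→d6:-→d7:-→d8:-→d9:-→d10:H3→d11:-→d12:-→d13:H5→d14:-→d15:H5  best=H5
  + 82.132.117.0/24 (H3) depth=24
  ? 57.0.29.219  path d0:H1→d1:-→d2:-→d3:-→d4:-→d5:-→d6:-→d7:-→d8:H4  best=H4
  + 0.0.0.0/0 (H6) depth=0
  del 57.230.34.0/24 (clear depth 24)
  + 0.0.0.0/0 (H1) depth=0
  ? 57.0.68.83  path d0:H1→d1:-→d2:-→d3:-→d4:-→d5:-→d6:-→d7:-→d8:H4  best=H4
  ? 63.26.42.57  path d0:H1→d1:-→d2:-→d3:-→d4:-→d5:-  best=H1
  + 82.128.0.0/12 (H2) depth=12
  + 82.132.64.0/18 (H5) depth=18

== LOOKUPS ==
["H5","H0","H1","H1","H0","H5","H4","H4","H1"]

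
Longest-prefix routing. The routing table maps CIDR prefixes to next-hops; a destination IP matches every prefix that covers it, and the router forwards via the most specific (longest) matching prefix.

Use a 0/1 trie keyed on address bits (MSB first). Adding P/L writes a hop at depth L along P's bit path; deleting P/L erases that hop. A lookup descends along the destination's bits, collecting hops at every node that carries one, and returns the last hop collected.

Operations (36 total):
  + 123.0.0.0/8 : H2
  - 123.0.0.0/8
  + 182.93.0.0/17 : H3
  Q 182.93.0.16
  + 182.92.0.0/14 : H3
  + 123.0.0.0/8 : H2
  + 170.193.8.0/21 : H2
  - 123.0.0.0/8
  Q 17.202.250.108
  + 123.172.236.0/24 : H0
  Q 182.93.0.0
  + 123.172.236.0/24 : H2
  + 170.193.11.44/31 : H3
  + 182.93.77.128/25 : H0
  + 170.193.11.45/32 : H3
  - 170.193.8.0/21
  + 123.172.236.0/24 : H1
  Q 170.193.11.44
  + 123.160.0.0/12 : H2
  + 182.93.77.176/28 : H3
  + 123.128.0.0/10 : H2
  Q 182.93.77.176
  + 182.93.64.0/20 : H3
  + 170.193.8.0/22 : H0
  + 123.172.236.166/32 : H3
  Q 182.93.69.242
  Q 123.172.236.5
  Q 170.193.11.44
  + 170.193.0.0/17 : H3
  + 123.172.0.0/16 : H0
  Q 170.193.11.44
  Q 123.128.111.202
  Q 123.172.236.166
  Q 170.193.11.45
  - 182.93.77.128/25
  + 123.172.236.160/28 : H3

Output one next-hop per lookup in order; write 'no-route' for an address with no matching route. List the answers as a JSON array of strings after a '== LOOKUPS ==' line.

Process each operation:
  + 123.0.0.0/8 (H2) depth=8
  - 123.0.0.0/8 clear@8
  + 182.93.0.0/17 (H3) depth=17
  Q 182.93.0.16: descend 10110110010111010 ; hops seen [H3] ; pick H3
  + 182.92.0.0/14 (H3) depth=14
  + 123.0.0.0/8 (H2) depth=8
  + 170.193.8.0/21 (H2) depth=21
  - 123.0.0.0/8 clear@8
  Q 17.202.250.108: descend 0 ; hops seen [∅] ; pick no-route
  + 123.172.236.0/24 (H0) depth=24
  Q 182.93.0.0: descend 10110110010111010 ; hops seen [H3,H3] ; pick H3
  + 123.172.236.0/24 (H2) depth=24
  + 170.193.11.44/31 (H3) depth=31
  + 182.93.77.128/25 (H0) depth=25
  + 170.193.11.45/32 (H3) depth=32
  - 170.193.8.0/21 clear@21
  + 123.172.236.0/24 (H1) depth=24
  Q 170.193.11.44: descend 1010101011000001000010110010110 ; hops seen [H3] ; pick H3
  + 123.160.0.0/12 (H2) depth=12
  + 182.93.77.176/28 (H3) depth=28
  + 123.128.0.0/10 (H2) depth=10
  Q 182.93.77.176: descend 1011011001011101010011011011 ; hops seen [H3,H3,H0,H3] ; pick H3
  + 182.93.64.0/20 (H3) depth=20
  + 170.193.8.0/22 (H0) depth=22
  + 123.172.236.166/32 (H3) depth=32
  Q 182.93.69.242: descend 10110110010111010100 ; hops seen [H3,H3,H3] ; pick H3
  Q 123.172.236.5: descend 011110111010110011101100 ; hops seen [H2,H2,H1] ; pick H1
  Q 170.193.11.44: descend 1010101011000001000010110010110 ; hops seen [H0,H3] ; pick H3
  + 170.193.0.0/17 (H3) depth=17
  + 123.172.0.0/16 (H0) depth=16
  Q 170.193.11.44: descend 1010101011000001000010110010110 ; hops seen [H3,H0,H3] ; pick H3
  Q 123.128.111.202: descend 0111101110 ; hops seen [H2] ; pick H2
  Q 123.172.236.166: descend 01111011101011001110110010100110 ; hops seen [H2,H2,H0,H1,H3] ; pick H3
  Q 170.193.11.45: descend 10101010110000010000101100101101 ; hops seen [H3,H0,H3,H3] ; pick H3
  - 182.93.77.128/25 clear@25
  + 123.172.236.160/28 (H3) depth=28

== LOOKUPS ==
["H3","no-route","H3","H3","H3","H3","H1","H3","H3","H2","H3","H3"]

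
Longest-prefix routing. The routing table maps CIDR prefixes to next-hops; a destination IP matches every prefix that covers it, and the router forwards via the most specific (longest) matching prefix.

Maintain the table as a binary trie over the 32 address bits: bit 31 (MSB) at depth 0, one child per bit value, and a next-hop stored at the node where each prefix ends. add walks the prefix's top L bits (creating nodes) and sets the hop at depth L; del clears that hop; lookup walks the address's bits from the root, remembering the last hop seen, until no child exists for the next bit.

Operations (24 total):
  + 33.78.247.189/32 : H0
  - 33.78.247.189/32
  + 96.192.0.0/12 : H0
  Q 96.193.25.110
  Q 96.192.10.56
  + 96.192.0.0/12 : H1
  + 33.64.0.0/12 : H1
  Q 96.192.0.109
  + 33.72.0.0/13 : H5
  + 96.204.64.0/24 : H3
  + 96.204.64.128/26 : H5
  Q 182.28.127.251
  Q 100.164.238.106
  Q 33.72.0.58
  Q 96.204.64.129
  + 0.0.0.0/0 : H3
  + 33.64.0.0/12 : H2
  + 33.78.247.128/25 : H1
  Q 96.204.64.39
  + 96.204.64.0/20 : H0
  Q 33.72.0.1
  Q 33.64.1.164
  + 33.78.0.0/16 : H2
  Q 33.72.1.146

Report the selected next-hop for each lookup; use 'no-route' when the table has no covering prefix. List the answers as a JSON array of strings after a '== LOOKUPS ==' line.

Apply in order:
  add 33.78.247.189/32 -> H0 at depth 32
  del 33.78.247.189/32 (clear depth 32)
  add 96.192.0.0/12 -> H0 at depth 12
  ? 96.193.25.110  path d0:-→d1:-→d2:-→d3:-→d4:-→d5:-→d6:-→d7:-→d8:-→d9:-→d10:-→d11:-→d12:H0  best=H0
  ? 96.192.10.56  path d0:-→d1:-→d2:-→d3:-→d4:-→d5:-→d6:-→d7:-→d8:-→d9:-→d10:-→d11:-→d12:H0  best=H0
  add 96.192.0.0/12 -> H1 at depth 12
  add 33.64.0.0/12 -> H1 at depth 12
  ? 96.192.0.109  path d0:-→d1:-→d2:-→d3:-→d4:-→d5:-→d6:-→d7:-→d8:-→d9:-→d10:-→d11:-→d12:H1  best=H1
  add 33.72.0.0/13 -> H5 at depth 13
  add 96.204.64.0/24 -> H3 at depth 24
  add 96.204.64.128/26 -> H5 at depth 26
  ? 182.28.127.251  path d0:-  best=no-route
  ? 100.164.238.106  path d0:-→d1:-→d2:-→d3:-→d4:-→d5:-  best=no-route
  ? 33.72.0.58  path d0:-→d1:-→d2:-→d3:-→d4:-→d5:-→d6:-→d7:-→d8:-→d9:-→d10:-→d11:-→d12:H1→d13:H5  best=H5
  ? 96.204.64.129  path d0:-→d1:-→d2:-→d3:-→d4:-→d5:-→d6:-→d7:-→d8:-→d9:-→d10:-→d11:-→d12:H1→d13:-→d14:-→d15:-→d16:-→d17:-→d18:-→d19:-→d20:-→d21:-→d22:-→d23:-→d24:H3→d25:-→d26:H5  best=H5
  add 0.0.0.0/0 -> H3 at depth 0
  add 33.64.0.0/12 -> H2 at depth 12
  add 33.78.247.128/25 -> H1 at depth 25
  ? 96.204.64.39  path d0:H3→d1:-→d2:-→d3:-→d4:-→d5:-→d6:-→d7:-→d8:-→d9:-→d10:-→d11:-→d12:H1→d13:-→d14:-→d15:-→d16:-→d17:-→d18:-→d19:-→d20:-→d21:-→d22:-→d23:-→d24:H3  best=H3
  add 96.204.64.0/20 -> H0 at depth 20
  ? 33.72.0.1  path d0:H3→d1:-→d2:-→d3:-→d4:-→d5:-→d6:-→d7:-→d8:-→d9:-→d10:-→d11:-→d12:H2→d13:H5  best=H5
  ? 33.64.1.164  path d0:H3→d1:-→d2:-→d3:-→d4:-→d5:-→d6:-→d7:-→d8:-→d9:-→d10:-→d11:-→d12:H2  best=H2
  add 33.78.0.0/16 -> H2 at depth 16
  ? 33.72.1.146  path d0:H3→d1:-→d2:-→d3:-→d4:-→d5:-→d6:-→d7:-→d8:-→d9:-→d10:-→d11:-→d12:H2→d13:H5  best=H5

== LOOKUPS ==
["H0","H0","H1","no-route","no-route","H5","H5","H3","H5","H2","H5"]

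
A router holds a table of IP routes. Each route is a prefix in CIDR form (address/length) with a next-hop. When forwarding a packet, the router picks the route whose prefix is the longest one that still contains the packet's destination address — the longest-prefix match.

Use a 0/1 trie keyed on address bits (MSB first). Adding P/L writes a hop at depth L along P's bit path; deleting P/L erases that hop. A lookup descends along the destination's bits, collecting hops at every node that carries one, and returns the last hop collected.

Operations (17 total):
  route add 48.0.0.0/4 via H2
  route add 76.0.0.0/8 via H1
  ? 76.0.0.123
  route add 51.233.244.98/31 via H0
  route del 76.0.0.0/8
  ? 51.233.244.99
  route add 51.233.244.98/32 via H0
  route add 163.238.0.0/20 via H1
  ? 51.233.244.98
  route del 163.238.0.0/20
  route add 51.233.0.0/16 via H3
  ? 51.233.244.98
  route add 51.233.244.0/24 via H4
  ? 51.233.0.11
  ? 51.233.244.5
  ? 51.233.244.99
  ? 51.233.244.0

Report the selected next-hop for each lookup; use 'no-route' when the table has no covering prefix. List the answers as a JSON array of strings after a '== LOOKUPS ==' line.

Process each operation:
  add 48.0.0.0/4 -> H2 at depth 4
  add 76.0.0.0/8 -> H1 at depth 8
  ? 76.0.0.123  path d0:-→d1:-→d2:-→d3:-→d4:-→d5:-→d6:-→d7:-→d8:H1  best=H1
  add 51.233.244.98/31 -> H0 at depth 31
  - 76.0.0.0/8 clear@8
  ? 51.233.244.99  path d0:-→d1:-→d2:-→d3:-→d4:H2→d5:-→d6:-→d7:-→d8:-→d9:-→d10:-→d11:-→d12:-→d13:-→d14:-→d15:-→d16:-→d17:-→d18:-→d19:-→d20:-→d21:-→d22:-→d23:-→d24:-→d25:-→d26:-→d27:-→d28:-→d29:-→d30:-→d31:H0  best=H0
  add 51.233.244.98/32 -> H0 at depth 32
  add 163.238.0.0/20 -> H1 at depth 20
  ? 51.233.244.98  path d0:-→d1:-→d2:-→d3:-→d4:H2→d5:-→d6:-→d7:-→d8:-→d9:-→d10:-→d11:-→d12:-→d13:-→d14:-→d15:-→d16:-→d17:-→d18:-→d19:-→d20:-→d21:-→d22:-→d23:-→d24:-→d25:-→d26:-→d27:-→d28:-→d29:-→d30:-→d31:H0→d32:H0  best=H0
  - 163.238.0.0/20 clear@20
  add 51.233.0.0/16 -> H3 at depth 16
  ? 51.233.244.98  path d0:-→d1:-→d2:-→d3:-→d4:H2→d5:-→d6:-→d7:-→d8:-→d9:-→d10:-→d11:-→d12:-→d13:-→d14:-→d15:-→d16:H3→d17:-→d18:-→d19:-→d20:-→d21:-→d22:-→d23:-→d24:-→d25:-→d26:-→d27:-→d28:-→d29:-→d30:-→d31:H0→d32:H0  best=H0
  add 51.233.244.0/24 -> H4 at depth 24
  ? 51.233.0.11  path d0:-→d1:-→d2:-→d3:-→d4:H2→d5:-→d6:-→d7:-→d8:-→d9:-→d10:-→d11:-→d12:-→d13:-→d14:-→d15:-→d16:H3  best=H3
  ? 51.233.244.5  path d0:-→d1:-→d2:-→d3:-→d4:H2→d5:-→d6:-→d7:-→d8:-→d9:-→d10:-→d11:-→d12:-→d13:-→d14:-→d15:-→d16:H3→d17:-→d18:-→d19:-→d20:-→d21:-→d22:-→d23:-→d24:H4→d25:-  best=H4
  ? 51.233.244.99  path d0:-→d1:-→d2:-→d3:-→d4:H2→d5:-→d6:-→d7:-→d8:-→d9:-→d10:-→d11:-→d12:-→d13:-→d14:-→d15:-→d16:H3→d17:-→d18:-→d19:-→d20:-→d21:-→d22:-→d23:-→d24:H4→d25:-→d26:-→d27:-→d28:-→d29:-→d30:-→d31:H0  best=H0
  ? 51.233.244.0  path d0:-→d1:-→d2:-→d3:-→d4:H2→d5:-→d6:-→d7:-→d8:-→d9:-→d10:-→d11:-→d12:-→d13:-→d14:-→d15:-→d16:H3→d17:-→d18:-→d19:-→d20:-→d21:-→d22:-→d23:-→d24:H4→d25:-  best=H4

== LOOKUPS ==
["H1","H0","H0","H0","H3","H4","H0","H4"]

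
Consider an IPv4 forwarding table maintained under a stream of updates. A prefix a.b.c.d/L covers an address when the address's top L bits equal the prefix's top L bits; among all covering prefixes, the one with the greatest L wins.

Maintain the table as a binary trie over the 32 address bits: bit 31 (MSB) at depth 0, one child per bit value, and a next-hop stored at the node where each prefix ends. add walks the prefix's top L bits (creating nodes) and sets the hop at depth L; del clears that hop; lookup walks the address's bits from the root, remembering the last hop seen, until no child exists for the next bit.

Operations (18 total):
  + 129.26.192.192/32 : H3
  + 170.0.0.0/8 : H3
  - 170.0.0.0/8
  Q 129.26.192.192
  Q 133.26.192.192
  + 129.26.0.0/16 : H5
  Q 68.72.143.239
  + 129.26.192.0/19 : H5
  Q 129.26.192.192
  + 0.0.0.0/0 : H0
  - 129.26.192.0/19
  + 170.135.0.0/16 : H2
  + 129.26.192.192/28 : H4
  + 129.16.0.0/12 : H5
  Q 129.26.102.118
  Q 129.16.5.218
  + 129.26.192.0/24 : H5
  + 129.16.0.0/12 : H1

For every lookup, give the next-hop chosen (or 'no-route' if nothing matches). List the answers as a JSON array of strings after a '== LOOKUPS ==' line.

Apply in order:
  add 129.26.192.192/32 -> H3 at depth 32
  add 170.0.0.0/8 -> H3 at depth 8
  del 170.0.0.0/8 (clear depth 8)
  ? 129.26.192.192  path d0:-→d1:-→d2:-→d3:-→d4:-→d5:-→d6:-→d7:-→d8:-→d9:-→d10:-→d11:-→d12:-→d13:-→d14:-→d15:-→d16:-→d17:-→d18:-→d19:-→d20:-→d21:-→d22:-→d23:-→d24:-→d25:-→d26:-→d27:-→d28:-→d29:-→d30:-→d31:-→d32:H3  best=H3
  ? 133.26.192.192  path d0:-→d1:-→d2:-→d3:-→d4:-→d5:-  best=no-route
  add 129.26.0.0/16 -> H5 at depth 16
  ? 68.72.143.239  path d0:-  best=no-route
  add 129.26.192.0/19 -> H5 at depth 19
  ? 129.26.192.192  path d0:-→d1:-→d2:-→d3:-→d4:-→d5:-→d6:-→d7:-→d8:-→d9:-→d10:-→d11:-→d12:-→d13:-→d14:-→d15:-→d16:H5→d17:-→d18:-→d19:H5→d20:-→d21:-→d22:-→d23:-→d24:-→d25:-→d26:-→d27:-→d28:-→d29:-→d30:-→d31:-→d32:H3  best=H3
  add 0.0.0.0/0 -> H0 at depth 0
  del 129.26.192.0/19 (clear depth 19)
  add 170.135.0.0/16 -> H2 at depth 16
  add 129.26.192.192/28 -> H4 at depth 28
  add 129.16.0.0/12 -> H5 at depth 12
  ? 129.26.102.118  path d0:H0→d1:-→d2:-→d3:-→d4:-→d5:-→d6:-→d7:-→d8:-→d9:-→d10:-→d11:-→d12:H5→d13:-→d14:-→d15:-→d16:H5  best=H5
  ? 129.16.5.218  path d0:H0→d1:-→d2:-→d3:-→d4:-→d5:-→d6:-→d7:-→d8:-→d9:-→d10:-→d11:-→d12:H5  best=H5
  add 129.26.192.0/24 -> H5 at depth 24
  add 129.16.0.0/12 -> H1 at depth 12

== LOOKUPS ==
["H3","no-route","no-route","H3","H5","H5"]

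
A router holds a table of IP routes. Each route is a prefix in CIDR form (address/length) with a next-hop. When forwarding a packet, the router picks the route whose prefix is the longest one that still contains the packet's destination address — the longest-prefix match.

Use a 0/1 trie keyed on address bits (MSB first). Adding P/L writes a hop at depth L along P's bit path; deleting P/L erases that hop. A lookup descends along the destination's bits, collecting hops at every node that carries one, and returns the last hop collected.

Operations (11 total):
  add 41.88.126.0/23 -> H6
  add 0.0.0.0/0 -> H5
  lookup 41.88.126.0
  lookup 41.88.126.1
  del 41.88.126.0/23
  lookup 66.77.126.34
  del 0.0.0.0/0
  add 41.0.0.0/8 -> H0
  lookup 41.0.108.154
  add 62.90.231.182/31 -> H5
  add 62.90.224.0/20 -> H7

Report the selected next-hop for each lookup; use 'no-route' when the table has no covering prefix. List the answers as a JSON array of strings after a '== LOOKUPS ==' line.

Trace:
  add 41.88.126.0/23 -> H6 at depth 23
  add 0.0.0.0/0 -> H5 at depth 0
  Q 41.88.126.0: descend 00101001010110000111111 ; hops seen [H5,H6] ; pick H6
  Q 41.88.126.1: descend 00101001010110000111111 ; hops seen [H5,H6] ; pick H6
  - 41.88.126.0/23 clear@23
  Q 66.77.126.34: descend 0 ; hops seen [H5] ; pick H5
  - 0.0.0.0/0 clear@0
  add 41.0.0.0/8 -> H0 at depth 8
  Q 41.0.108.154: descend 001010010 ; hops seen [H0] ; pick H0
  add 62.90.231.182/31 -> H5 at depth 31
  add 62.90.224.0/20 -> H7 at depth 20

== LOOKUPS ==
["H6","H6","H5","H0"]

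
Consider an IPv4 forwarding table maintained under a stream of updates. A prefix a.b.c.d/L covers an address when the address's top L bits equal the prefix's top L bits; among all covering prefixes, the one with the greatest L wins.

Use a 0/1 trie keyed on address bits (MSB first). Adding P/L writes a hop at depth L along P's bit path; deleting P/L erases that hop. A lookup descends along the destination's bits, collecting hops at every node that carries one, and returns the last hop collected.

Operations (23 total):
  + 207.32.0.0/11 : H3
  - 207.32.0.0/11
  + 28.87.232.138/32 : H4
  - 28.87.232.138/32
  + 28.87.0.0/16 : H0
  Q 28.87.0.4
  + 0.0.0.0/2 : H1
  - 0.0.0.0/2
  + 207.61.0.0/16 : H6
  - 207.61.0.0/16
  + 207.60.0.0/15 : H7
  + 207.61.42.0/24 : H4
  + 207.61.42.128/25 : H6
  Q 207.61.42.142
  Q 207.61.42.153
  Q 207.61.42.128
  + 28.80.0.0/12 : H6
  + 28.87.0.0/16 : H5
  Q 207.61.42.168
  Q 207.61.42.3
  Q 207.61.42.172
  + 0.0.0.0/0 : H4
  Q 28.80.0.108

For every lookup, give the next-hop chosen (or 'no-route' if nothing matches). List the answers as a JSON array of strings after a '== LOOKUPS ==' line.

Apply in order:
  add 207.32.0.0/11 -> H3 at depth 11
  - 207.32.0.0/11 clear@11
  add 28.87.232.138/32 -> H4 at depth 32
  - 28.87.232.138/32 clear@32
  add 28.87.0.0/16 -> H0 at depth 16
  Q 28.87.0.4: descend 0001110001010111 ; hops seen [H0] ; pick H0
  add 0.0.0.0/2 -> H1 at depth 2
  - 0.0.0.0/2 clear@2
  add 207.61.0.0/16 -> H6 at depth 16
  - 207.61.0.0/16 clear@16
  add 207.60.0.0/15 -> H7 at depth 15
  add 207.61.42.0/24 -> H4 at depth 24
  add 207.61.42.128/25 -> H6 at depth 25
  Q 207.61.42.142: descend 1100111100111101001010101 ; hops seen [H7,H4,H6] ; pick H6
  Q 207.61.42.153: descend 1100111100111101001010101 ; hops seen [H7,H4,H6] ; pick H6
  Q 207.61.42.128: descend 1100111100111101001010101 ; hops seen [H7,H4,H6] ; pick H6
  add 28.80.0.0/12 -> H6 at depth 12
  add 28.87.0.0/16 -> H5 at depth 16
  Q 207.61.42.168: descend 1100111100111101001010101 ; hops seen [H7,H4,H6] ; pick H6
  Q 207.61.42.3: descend 110011110011110100101010 ; hops seen [H7,H4] ; pick H4
  Q 207.61.42.172: descend 1100111100111101001010101 ; hops seen [H7,H4,H6] ; pick H6
  add 0.0.0.0/0 -> H4 at depth 0
  Q 28.80.0.108: descend 0001110001010 ; hops seen [H4,H6] ; pick H6

== LOOKUPS ==
["H0","H6","H6","H6","H6","H4","H6","H6"]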